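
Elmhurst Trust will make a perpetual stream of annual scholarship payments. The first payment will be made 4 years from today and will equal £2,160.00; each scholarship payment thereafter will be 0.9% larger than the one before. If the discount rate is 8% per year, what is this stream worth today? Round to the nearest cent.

Value at end of year 3: C₁ / (r − g) = £2,160.00 / (0.08 − 0.009) = £30,422.5352
Discount to today: PV = £30,422.5352 / (1 + 0.08)^3 = £30,422.5352 / 1.259712 = £24,150.39

£24150.39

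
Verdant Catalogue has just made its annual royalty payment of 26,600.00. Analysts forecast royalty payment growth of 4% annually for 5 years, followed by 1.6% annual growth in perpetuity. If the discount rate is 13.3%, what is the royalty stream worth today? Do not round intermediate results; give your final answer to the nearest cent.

254144.09

D_1 = 27664.00000
D_2 = 28770.56000
D_3 = 29921.38240
D_4 = 31118.23770
D_5 = 32362.96720
Terminal value at year 5: TV = D_5×(1+g_2)/(r−g_2) = 32880.77468/0.117 = 281032.26221
P_0 = D_1/(1+r)^1 + D_2/(1+r)^2 + D_3/(1+r)^3 + D_4/(1+r)^4 + D_5/(1+r)^5 + TV/(1+r)^5
    = 24416.59312 + 22412.40674 + 20572.72993 + 18884.05925 + 17333.99966 + 150524.30477 = 254144.09348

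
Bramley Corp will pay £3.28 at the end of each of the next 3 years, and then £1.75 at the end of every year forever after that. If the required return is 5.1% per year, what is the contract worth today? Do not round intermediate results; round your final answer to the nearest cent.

PV of 3-year annuity: £3.28 × [1 − (1+0.051)^−3] / 0.051 = 8.91554
Perpetuity value at year 3: £1.75 / 0.051 = 34.31373
PV of perpetuity: 34.31373 / (1+0.051)^3 = 29.55696
Total PV = 8.91554 + 29.55696 = 38.47250

£38.47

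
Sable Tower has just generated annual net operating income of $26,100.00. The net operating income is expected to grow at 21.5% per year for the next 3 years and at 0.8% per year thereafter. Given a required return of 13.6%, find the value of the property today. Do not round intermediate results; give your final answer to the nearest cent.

D_1 = 31711.50000
D_2 = 38529.47250
D_3 = 46813.30909
Terminal value at year 3: TV = D_3×(1+g_2)/(r−g_2) = 47187.81556/0.128 = 368654.80906
P_0 = D_1/(1+r)^1 + D_2/(1+r)^2 + D_3/(1+r)^3 + TV/(1+r)^3
    = 27915.05282 + 29856.32850 + 31932.60486 + 251469.26329 = 341173.24947

$341173.25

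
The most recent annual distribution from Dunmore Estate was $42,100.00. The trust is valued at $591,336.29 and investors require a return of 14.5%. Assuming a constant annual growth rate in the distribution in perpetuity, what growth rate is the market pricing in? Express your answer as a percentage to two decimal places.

6.89%

P = D₀(1+g)/(r−g) ⇒ P(r−g) = D₀(1+g) ⇒ g(P+D₀) = P·r − D₀
g = (P·r − D₀)/(P + D₀) = ($591,336.29×0.145 − $42,100.00) / ($591,336.29 + $42,100.00) = 0.068900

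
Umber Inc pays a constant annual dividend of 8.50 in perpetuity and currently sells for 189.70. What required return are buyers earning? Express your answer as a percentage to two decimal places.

P = C/r ⇒ r = C/P = 8.50/189.70 = 0.044808

4.48%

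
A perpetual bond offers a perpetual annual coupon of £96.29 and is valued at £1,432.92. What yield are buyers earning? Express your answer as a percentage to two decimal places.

6.72%

P = C/r ⇒ r = C/P = £96.29/£1,432.92 = 0.067198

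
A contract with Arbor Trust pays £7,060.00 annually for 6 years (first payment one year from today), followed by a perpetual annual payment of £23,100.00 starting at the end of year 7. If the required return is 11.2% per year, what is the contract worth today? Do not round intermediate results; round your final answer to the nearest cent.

PV of 6-year annuity: £7,060.00 × [1 − (1+0.112)^−6] / 0.112 = 29696.30083
Perpetuity value at year 6: £23,100.00 / 0.112 = 206250.00000
PV of perpetuity: 206250.00000 / (1+0.112)^6 = 109085.04968
Total PV = 29696.30083 + 109085.04968 = 138781.35051

£138781.35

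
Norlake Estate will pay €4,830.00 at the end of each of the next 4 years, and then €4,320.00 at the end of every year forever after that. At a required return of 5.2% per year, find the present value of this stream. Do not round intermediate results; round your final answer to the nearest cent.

€84876.99

PV of 4-year annuity: €4,830.00 × [1 − (1+0.052)^−4] / 0.052 = 17047.67070
Perpetuity value at year 4: €4,320.00 / 0.052 = 83076.92308
PV of perpetuity: 83076.92308 / (1+0.052)^4 = 67829.31698
Total PV = 17047.67070 + 67829.31698 = 84876.98769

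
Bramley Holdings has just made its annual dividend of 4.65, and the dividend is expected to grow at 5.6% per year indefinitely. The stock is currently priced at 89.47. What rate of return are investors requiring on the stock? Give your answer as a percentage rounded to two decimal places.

11.09%

D₁ = 4.65 × 1.056 = 4.9104
P = D₁/(r − g) ⇒ r = D₁/P + g = 4.9104/89.47 + 0.056 = 0.054883 + 0.056 = 0.110883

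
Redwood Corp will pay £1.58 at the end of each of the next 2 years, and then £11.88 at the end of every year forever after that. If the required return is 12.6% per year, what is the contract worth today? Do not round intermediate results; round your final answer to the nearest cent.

£77.01

PV of 2-year annuity: £1.58 × [1 − (1+0.126)^−2] / 0.126 = 2.64938
Perpetuity value at year 2: £11.88 / 0.126 = 94.28571
PV of perpetuity: 94.28571 / (1+0.126)^2 = 74.36509
Total PV = 2.64938 + 74.36509 = 77.01447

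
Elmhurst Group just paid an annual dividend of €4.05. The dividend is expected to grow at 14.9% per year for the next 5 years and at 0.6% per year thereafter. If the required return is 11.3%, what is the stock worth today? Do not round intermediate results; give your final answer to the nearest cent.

D_1 = 4.65345
D_2 = 5.34681
D_3 = 6.14349
D_4 = 7.05887
D_5 = 8.11064
Terminal value at year 5: TV = D_5×(1+g_2)/(r−g_2) = 8.15930/0.107 = 76.25518
P_0 = D_1/(1+r)^1 + D_2/(1+r)^2 + D_3/(1+r)^3 + D_4/(1+r)^4 + D_5/(1+r)^5 + TV/(1+r)^5
    = 4.18100 + 4.31623 + 4.45584 + 4.59996 + 4.74875 + 44.64713 = 66.94891

€66.95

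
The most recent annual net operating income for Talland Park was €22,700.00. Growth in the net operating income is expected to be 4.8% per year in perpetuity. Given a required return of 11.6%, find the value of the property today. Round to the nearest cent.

D₁ = D₀ × (1 + g) = €22,700.00 × 1.048 = €23,789.6000
Growing perpetuity: P = D₁ / (r − g) = €23,789.6000 / (0.116 − 0.048) = €349,847.06

€349847.06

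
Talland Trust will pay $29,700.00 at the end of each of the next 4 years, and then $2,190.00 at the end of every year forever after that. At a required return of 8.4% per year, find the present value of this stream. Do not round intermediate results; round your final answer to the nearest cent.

PV of 4-year annuity: $29,700.00 × [1 − (1+0.084)^−4] / 0.084 = 97500.64262
Perpetuity value at year 4: $2,190.00 / 0.084 = 26071.42857
PV of perpetuity: 26071.42857 / (1+0.084)^4 = 18881.98725
Total PV = 97500.64262 + 18881.98725 = 116382.62987

$116382.63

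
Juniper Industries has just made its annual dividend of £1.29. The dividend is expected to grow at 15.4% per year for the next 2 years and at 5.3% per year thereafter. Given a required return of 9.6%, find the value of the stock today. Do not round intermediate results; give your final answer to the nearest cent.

£37.81

D_1 = 1.48866
D_2 = 1.71791
Terminal value at year 2: TV = D_2×(1+g_2)/(r−g_2) = 1.80896/0.043 = 42.06891
P_0 = D_1/(1+r)^1 + D_2/(1+r)^2 + TV/(1+r)^2
    = 1.35827 + 1.43015 + 35.02193 = 37.81035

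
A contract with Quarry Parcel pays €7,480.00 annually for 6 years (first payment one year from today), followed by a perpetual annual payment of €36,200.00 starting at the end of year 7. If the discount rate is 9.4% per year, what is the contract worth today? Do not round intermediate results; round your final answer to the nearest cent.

€257792.91

PV of 6-year annuity: €7,480.00 × [1 − (1+0.094)^−6] / 0.094 = 33158.24356
Perpetuity value at year 6: €36,200.00 / 0.094 = 385106.38298
PV of perpetuity: 385106.38298 / (1+0.094)^6 = 224634.66952
Total PV = 33158.24356 + 224634.66952 = 257792.91307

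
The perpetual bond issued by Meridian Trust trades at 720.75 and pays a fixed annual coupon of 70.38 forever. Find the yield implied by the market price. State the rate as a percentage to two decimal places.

P = C/r ⇒ r = C/P = 70.38/720.75 = 0.097648

9.76%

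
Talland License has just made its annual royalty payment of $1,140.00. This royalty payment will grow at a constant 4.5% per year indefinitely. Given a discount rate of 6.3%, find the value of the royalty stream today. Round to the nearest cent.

$66183.33

D₁ = D₀ × (1 + g) = $1,140.00 × 1.045 = $1,191.3000
Growing perpetuity: P = D₁ / (r − g) = $1,191.3000 / (0.063 − 0.045) = $66,183.33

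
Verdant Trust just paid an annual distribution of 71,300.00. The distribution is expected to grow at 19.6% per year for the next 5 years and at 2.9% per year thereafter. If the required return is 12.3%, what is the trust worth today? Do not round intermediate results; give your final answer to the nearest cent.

1501734.63

D_1 = 85274.80000
D_2 = 101988.66080
D_3 = 121978.43832
D_4 = 145886.21223
D_5 = 174479.90982
Terminal value at year 5: TV = D_5×(1+g_2)/(r−g_2) = 179539.82721/0.094 = 1909998.16179
P_0 = D_1/(1+r)^1 + D_2/(1+r)^2 + D_3/(1+r)^3 + D_4/(1+r)^4 + D_5/(1+r)^5 + TV/(1+r)^5
    = 75934.81745 + 80870.91868 + 86127.88846 + 91726.58468 + 97689.22108 + 1069385.19675 = 1501734.62710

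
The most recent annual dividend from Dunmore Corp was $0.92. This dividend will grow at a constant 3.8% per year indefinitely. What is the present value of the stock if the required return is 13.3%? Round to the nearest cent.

$10.05

D₁ = D₀ × (1 + g) = $0.92 × 1.038 = $0.9550
Growing perpetuity: P = D₁ / (r − g) = $0.9550 / (0.133 − 0.038) = $10.05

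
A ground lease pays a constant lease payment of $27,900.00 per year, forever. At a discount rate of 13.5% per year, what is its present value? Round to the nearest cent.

$206666.67

Level perpetuity: PV = C / r = $27,900.00 / 0.135 = $206,666.67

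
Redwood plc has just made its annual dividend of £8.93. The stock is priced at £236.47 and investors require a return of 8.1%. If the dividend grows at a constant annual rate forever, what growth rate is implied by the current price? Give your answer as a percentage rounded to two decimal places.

4.17%

P = D₀(1+g)/(r−g) ⇒ P(r−g) = D₀(1+g) ⇒ g(P+D₀) = P·r − D₀
g = (P·r − D₀)/(P + D₀) = (£236.47×0.081 − £8.93) / (£236.47 + £8.93) = 0.041663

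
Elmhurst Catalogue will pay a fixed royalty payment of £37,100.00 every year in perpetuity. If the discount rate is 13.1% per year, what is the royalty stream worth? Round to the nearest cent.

£283206.11

Level perpetuity: PV = C / r = £37,100.00 / 0.131 = £283,206.11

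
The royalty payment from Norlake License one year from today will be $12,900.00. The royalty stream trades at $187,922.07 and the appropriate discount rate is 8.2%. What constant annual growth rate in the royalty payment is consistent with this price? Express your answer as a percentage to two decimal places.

1.34%

P = D₁/(r−g) ⇒ g = r − D₁/P = 0.082 − $12,900.00/$187,922.07 = 0.013355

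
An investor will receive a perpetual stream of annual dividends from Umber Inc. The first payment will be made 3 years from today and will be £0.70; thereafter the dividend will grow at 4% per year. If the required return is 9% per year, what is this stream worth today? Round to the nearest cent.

Value at end of year 2: C₁ / (r − g) = £0.70 / (0.09 − 0.04) = £14.0000
Discount to today: PV = £14.0000 / (1 + 0.09)^2 = £14.0000 / 1.188100 = £11.78

£11.78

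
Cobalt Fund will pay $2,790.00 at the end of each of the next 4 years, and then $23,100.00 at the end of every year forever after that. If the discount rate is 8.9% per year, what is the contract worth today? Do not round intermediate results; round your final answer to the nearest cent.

PV of 4-year annuity: $2,790.00 × [1 − (1+0.089)^−4] / 0.089 = 9058.69394
Perpetuity value at year 4: $23,100.00 / 0.089 = 259550.56180
PV of perpetuity: 259550.56180 / (1+0.089)^4 = 184548.47221
Total PV = 9058.69394 + 184548.47221 = 193607.16615

$193607.17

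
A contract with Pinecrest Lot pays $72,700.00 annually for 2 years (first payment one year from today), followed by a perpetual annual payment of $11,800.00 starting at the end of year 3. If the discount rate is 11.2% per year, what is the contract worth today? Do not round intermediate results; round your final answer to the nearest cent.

PV of 2-year annuity: $72,700.00 × [1 − (1+0.112)^−2] / 0.112 = 124170.59158
Perpetuity value at year 2: $11,800.00 / 0.112 = 105357.14286
PV of perpetuity: 105357.14286 / (1+0.112)^2 = 85202.90653
Total PV = 124170.59158 + 85202.90653 = 209373.49812

$209373.50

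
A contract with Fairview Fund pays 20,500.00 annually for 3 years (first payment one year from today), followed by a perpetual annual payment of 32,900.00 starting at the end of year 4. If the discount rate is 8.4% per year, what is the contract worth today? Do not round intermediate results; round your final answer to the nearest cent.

PV of 3-year annuity: 20,500.00 × [1 − (1+0.084)^−3] / 0.084 = 52451.49092
Perpetuity value at year 3: 32,900.00 / 0.084 = 391666.66667
PV of perpetuity: 391666.66667 / (1+0.084)^3 = 307488.42026
Total PV = 52451.49092 + 307488.42026 = 359939.91118

359939.91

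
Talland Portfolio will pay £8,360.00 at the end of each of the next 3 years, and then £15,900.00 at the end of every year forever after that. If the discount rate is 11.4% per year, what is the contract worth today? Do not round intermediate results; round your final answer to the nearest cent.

PV of 3-year annuity: £8,360.00 × [1 − (1+0.114)^−3] / 0.114 = 20288.16236
Perpetuity value at year 3: £15,900.00 / 0.114 = 139473.68421
PV of perpetuity: 139473.68421 / (1+0.114)^3 = 100887.34672
Total PV = 20288.16236 + 100887.34672 = 121175.50907

£121175.51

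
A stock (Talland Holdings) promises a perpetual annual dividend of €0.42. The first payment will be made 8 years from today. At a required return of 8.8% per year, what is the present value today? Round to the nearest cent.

€2.64

Value at end of year 7: C / r = €0.42 / 0.088 = €4.7727
Discount to today: PV = €4.7727 / (1 + 0.088)^7 = €4.7727 / 1.804689 = €2.64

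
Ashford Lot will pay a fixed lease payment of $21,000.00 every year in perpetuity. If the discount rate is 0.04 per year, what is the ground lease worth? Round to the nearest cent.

Level perpetuity: PV = C / r = $21,000.00 / 0.04 = $525,000.00

$525000.00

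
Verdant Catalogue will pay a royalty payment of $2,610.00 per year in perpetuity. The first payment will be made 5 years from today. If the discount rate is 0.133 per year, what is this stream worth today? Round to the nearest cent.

$11908.83

Value at end of year 4: C / r = $2,610.00 / 0.133 = $19,624.0602
Discount to today: PV = $19,624.0602 / (1 + 0.133)^4 = $19,624.0602 / 1.647857 = $11,908.83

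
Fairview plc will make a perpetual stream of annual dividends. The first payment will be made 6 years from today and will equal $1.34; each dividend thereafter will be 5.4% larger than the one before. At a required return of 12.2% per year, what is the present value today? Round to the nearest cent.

$11.08

Value at end of year 5: C₁ / (r − g) = $1.34 / (0.122 − 0.054) = $19.7059
Discount to today: PV = $19.7059 / (1 + 0.122)^5 = $19.7059 / 1.778133 = $11.08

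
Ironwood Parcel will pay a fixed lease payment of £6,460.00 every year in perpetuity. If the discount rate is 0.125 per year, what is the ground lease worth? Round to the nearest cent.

£51680.00

Level perpetuity: PV = C / r = £6,460.00 / 0.125 = £51,680.00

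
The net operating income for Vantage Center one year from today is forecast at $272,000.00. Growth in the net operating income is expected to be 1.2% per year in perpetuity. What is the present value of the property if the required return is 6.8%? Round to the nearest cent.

Growing perpetuity: P = D₁ / (r − g) = $272,000.0000 / (0.068 − 0.012) = $4,857,142.86

$4857142.86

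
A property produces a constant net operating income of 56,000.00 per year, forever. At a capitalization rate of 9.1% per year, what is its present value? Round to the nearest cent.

615384.62

Level perpetuity: PV = C / r = 56,000.00 / 0.091 = 615,384.62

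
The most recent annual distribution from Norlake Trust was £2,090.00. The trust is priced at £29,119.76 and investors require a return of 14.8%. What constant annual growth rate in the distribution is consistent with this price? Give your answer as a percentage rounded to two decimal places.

P = D₀(1+g)/(r−g) ⇒ P(r−g) = D₀(1+g) ⇒ g(P+D₀) = P·r − D₀
g = (P·r − D₀)/(P + D₀) = (£29,119.76×0.148 − £2,090.00) / (£29,119.76 + £2,090.00) = 0.071123

7.11%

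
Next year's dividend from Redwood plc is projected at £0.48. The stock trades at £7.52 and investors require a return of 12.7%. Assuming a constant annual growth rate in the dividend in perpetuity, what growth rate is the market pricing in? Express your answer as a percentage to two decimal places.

P = D₁/(r−g) ⇒ g = r − D₁/P = 0.127 − £0.48/£7.52 = 0.063170

6.32%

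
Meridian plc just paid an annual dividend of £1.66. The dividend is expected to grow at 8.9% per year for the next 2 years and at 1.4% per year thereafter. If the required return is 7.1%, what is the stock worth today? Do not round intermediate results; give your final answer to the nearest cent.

£33.94

D_1 = 1.80774
D_2 = 1.96863
Terminal value at year 2: TV = D_2×(1+g_2)/(r−g_2) = 1.99619/0.057 = 35.02087
P_0 = D_1/(1+r)^1 + D_2/(1+r)^2 + TV/(1+r)^2
    = 1.68790 + 1.71627 + 30.53149 = 33.93566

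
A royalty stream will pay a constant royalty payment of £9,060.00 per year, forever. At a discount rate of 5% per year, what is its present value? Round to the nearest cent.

£181200.00

Level perpetuity: PV = C / r = £9,060.00 / 0.05 = £181,200.00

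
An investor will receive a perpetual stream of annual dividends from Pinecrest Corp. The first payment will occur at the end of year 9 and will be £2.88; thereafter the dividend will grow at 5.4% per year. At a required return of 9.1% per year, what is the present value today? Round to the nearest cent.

Value at end of year 8: C₁ / (r − g) = £2.88 / (0.091 − 0.054) = £77.8378
Discount to today: PV = £77.8378 / (1 + 0.091)^8 = £77.8378 / 2.007234 = £38.78

£38.78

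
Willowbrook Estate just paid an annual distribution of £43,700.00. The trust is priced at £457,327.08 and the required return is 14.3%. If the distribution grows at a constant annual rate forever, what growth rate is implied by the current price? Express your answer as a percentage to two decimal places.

P = D₀(1+g)/(r−g) ⇒ P(r−g) = D₀(1+g) ⇒ g(P+D₀) = P·r − D₀
g = (P·r − D₀)/(P + D₀) = (£457,327.08×0.143 − £43,700.00) / (£457,327.08 + £43,700.00) = 0.043307

4.33%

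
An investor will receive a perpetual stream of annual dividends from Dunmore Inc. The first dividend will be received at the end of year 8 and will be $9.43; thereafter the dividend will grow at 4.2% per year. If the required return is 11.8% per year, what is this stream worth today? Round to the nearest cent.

Value at end of year 7: C₁ / (r − g) = $9.43 / (0.118 − 0.042) = $124.0789
Discount to today: PV = $124.0789 / (1 + 0.118)^7 = $124.0789 / 2.183195 = $56.83

$56.83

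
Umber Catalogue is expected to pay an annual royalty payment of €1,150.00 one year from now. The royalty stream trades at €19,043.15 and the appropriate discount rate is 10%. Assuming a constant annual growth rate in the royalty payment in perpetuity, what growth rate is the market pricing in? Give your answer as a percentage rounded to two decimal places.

3.96%

P = D₁/(r−g) ⇒ g = r − D₁/P = 0.1 − €1,150.00/€19,043.15 = 0.039611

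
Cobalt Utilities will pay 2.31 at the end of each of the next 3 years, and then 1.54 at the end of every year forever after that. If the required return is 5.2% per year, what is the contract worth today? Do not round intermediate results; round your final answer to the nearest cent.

31.70

PV of 3-year annuity: 2.31 × [1 − (1+0.052)^−3] / 0.052 = 6.26720
Perpetuity value at year 3: 1.54 / 0.052 = 29.61538
PV of perpetuity: 29.61538 / (1+0.052)^3 = 25.43725
Total PV = 6.26720 + 25.43725 = 31.70445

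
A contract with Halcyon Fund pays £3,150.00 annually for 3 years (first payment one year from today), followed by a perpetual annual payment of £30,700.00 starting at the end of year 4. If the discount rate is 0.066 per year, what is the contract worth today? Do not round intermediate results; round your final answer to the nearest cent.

PV of 3-year annuity: £3,150.00 × [1 − (1+0.066)^−3] / 0.066 = 8327.38319
Perpetuity value at year 3: £30,700.00 / 0.066 = 465151.51515
PV of perpetuity: 465151.51515 / (1+0.066)^3 = 383992.57418
Total PV = 8327.38319 + 383992.57418 = 392319.95737

£392319.96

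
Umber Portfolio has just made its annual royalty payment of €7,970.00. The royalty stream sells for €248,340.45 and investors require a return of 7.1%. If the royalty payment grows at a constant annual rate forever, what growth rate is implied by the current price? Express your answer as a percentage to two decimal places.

3.77%

P = D₀(1+g)/(r−g) ⇒ P(r−g) = D₀(1+g) ⇒ g(P+D₀) = P·r − D₀
g = (P·r − D₀)/(P + D₀) = (€248,340.45×0.071 − €7,970.00) / (€248,340.45 + €7,970.00) = 0.037697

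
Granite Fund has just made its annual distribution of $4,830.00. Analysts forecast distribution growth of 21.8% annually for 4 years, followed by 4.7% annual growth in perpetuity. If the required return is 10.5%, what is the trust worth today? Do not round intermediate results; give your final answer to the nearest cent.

$153498.83

D_1 = 5882.94000
D_2 = 7165.42092
D_3 = 8727.48268
D_4 = 10630.07390
Terminal value at year 4: TV = D_4×(1+g_2)/(r−g_2) = 11129.68738/0.058 = 191891.16170
P_0 = D_1/(1+r)^1 + D_2/(1+r)^2 + D_3/(1+r)^3 + D_4/(1+r)^4 + TV/(1+r)^4
    = 5323.92760 + 5868.36545 + 6468.47884 + 7129.96129 + 128708.09428 = 153498.82746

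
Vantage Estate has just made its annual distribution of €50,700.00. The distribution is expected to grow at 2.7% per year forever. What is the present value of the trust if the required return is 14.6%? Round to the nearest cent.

€437553.78

D₁ = D₀ × (1 + g) = €50,700.00 × 1.027 = €52,068.9000
Growing perpetuity: P = D₁ / (r − g) = €52,068.9000 / (0.146 − 0.027) = €437,553.78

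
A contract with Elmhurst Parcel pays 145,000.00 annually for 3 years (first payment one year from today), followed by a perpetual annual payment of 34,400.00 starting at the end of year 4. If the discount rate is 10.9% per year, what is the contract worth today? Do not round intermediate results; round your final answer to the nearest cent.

PV of 3-year annuity: 145,000.00 × [1 − (1+0.109)^−3] / 0.109 = 354955.82256
Perpetuity value at year 3: 34,400.00 / 0.109 = 315596.33028
PV of perpetuity: 315596.33028 / (1+0.109)^3 = 231386.12134
Total PV = 354955.82256 + 231386.12134 = 586341.94389

586341.94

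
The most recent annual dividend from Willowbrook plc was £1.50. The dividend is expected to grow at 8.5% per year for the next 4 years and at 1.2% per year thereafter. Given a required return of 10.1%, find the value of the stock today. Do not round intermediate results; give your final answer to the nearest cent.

£21.87

D_1 = 1.62750
D_2 = 1.76584
D_3 = 1.91593
D_4 = 2.07879
Terminal value at year 4: TV = D_4×(1+g_2)/(r−g_2) = 2.10373/0.089 = 23.63746
P_0 = D_1/(1+r)^1 + D_2/(1+r)^2 + D_3/(1+r)^3 + D_4/(1+r)^4 + TV/(1+r)^4
    = 1.47820 + 1.45672 + 1.43555 + 1.41469 + 16.08613 = 21.87129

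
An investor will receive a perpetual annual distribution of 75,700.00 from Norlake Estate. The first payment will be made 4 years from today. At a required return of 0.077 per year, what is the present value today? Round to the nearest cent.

Value at end of year 3: C / r = 75,700.00 / 0.077 = 983,116.8831
Discount to today: PV = 983,116.8831 / (1 + 0.077)^3 = 983,116.8831 / 1.249244 = 786,969.76

786969.76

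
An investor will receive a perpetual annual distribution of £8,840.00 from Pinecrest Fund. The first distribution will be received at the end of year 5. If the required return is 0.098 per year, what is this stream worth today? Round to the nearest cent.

Value at end of year 4: C / r = £8,840.00 / 0.098 = £90,204.0816
Discount to today: PV = £90,204.0816 / (1 + 0.098)^4 = £90,204.0816 / 1.453481 = £62,060.72

£62060.72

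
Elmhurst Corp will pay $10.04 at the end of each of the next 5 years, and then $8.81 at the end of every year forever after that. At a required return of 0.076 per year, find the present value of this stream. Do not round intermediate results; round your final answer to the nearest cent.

$120.88

PV of 5-year annuity: $10.04 × [1 − (1+0.076)^−5] / 0.076 = 40.51301
Perpetuity value at year 5: $8.81 / 0.076 = 115.92105
PV of perpetuity: 115.92105 / (1+0.076)^5 = 80.37129
Total PV = 40.51301 + 80.37129 = 120.88430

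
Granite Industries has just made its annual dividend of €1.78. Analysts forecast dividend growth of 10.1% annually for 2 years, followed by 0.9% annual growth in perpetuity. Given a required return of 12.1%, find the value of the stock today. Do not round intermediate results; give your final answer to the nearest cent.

D_1 = 1.95978
D_2 = 2.15772
Terminal value at year 2: TV = D_2×(1+g_2)/(r−g_2) = 2.17714/0.112 = 19.43873
P_0 = D_1/(1+r)^1 + D_2/(1+r)^2 + TV/(1+r)^2
    = 1.74824 + 1.71705 + 15.46880 = 18.93409

€18.93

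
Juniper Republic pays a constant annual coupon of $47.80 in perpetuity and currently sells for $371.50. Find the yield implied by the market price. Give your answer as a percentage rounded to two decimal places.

P = C/r ⇒ r = C/P = $47.80/$371.50 = 0.128668

12.87%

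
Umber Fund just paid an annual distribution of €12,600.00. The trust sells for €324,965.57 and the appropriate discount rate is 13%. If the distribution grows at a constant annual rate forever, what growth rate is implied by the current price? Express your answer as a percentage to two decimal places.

8.78%

P = D₀(1+g)/(r−g) ⇒ P(r−g) = D₀(1+g) ⇒ g(P+D₀) = P·r − D₀
g = (P·r − D₀)/(P + D₀) = (€324,965.57×0.13 − €12,600.00) / (€324,965.57 + €12,600.00) = 0.087822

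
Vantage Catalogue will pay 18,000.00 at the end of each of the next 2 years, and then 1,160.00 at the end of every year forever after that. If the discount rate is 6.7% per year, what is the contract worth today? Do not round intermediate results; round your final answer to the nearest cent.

47887.54

PV of 2-year annuity: 18,000.00 × [1 − (1+0.067)^−2] / 0.067 = 32680.15765
Perpetuity value at year 2: 1,160.00 / 0.067 = 17313.43284
PV of perpetuity: 17313.43284 / (1+0.067)^2 = 15207.37823
Total PV = 32680.15765 + 15207.37823 = 47887.53588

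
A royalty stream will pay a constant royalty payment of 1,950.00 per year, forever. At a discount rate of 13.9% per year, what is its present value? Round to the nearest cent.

Level perpetuity: PV = C / r = 1,950.00 / 0.139 = 14,028.78

14028.78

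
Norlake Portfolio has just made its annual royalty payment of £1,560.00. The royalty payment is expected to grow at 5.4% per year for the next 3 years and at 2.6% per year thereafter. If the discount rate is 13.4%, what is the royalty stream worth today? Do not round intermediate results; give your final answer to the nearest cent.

£15949.75

D_1 = 1644.24000
D_2 = 1733.02896
D_3 = 1826.61252
Terminal value at year 3: TV = D_3×(1+g_2)/(r−g_2) = 1874.10445/0.108 = 17352.81898
P_0 = D_1/(1+r)^1 + D_2/(1+r)^2 + D_3/(1+r)^3 + TV/(1+r)^3
    = 1449.94709 + 1347.65805 + 1252.58518 + 11899.55916 = 15949.74948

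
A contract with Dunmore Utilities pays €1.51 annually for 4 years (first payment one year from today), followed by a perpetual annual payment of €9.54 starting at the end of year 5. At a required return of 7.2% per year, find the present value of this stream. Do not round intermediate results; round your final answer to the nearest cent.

PV of 4-year annuity: €1.51 × [1 − (1+0.072)^−4] / 0.072 = 5.09168
Perpetuity value at year 4: €9.54 / 0.072 = 132.50000
PV of perpetuity: 132.50000 / (1+0.072)^4 = 100.33137
Total PV = 5.09168 + 100.33137 = 105.42305

€105.42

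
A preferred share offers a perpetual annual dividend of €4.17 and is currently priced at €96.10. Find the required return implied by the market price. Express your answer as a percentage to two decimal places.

P = C/r ⇒ r = C/P = €4.17/€96.10 = 0.043392

4.34%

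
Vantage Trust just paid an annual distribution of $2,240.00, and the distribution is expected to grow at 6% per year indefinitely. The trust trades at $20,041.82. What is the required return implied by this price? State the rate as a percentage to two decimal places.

D₁ = $2,240.00 × 1.06 = $2,374.4000
P = D₁/(r − g) ⇒ r = D₁/P + g = $2,374.4000/$20,041.82 + 0.06 = 0.118472 + 0.06 = 0.178472

17.85%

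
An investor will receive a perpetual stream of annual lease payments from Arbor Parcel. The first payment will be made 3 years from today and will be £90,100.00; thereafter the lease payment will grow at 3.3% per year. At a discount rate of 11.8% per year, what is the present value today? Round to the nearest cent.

Value at end of year 2: C₁ / (r − g) = £90,100.00 / (0.118 − 0.033) = £1,060,000.0000
Discount to today: PV = £1,060,000.0000 / (1 + 0.118)^2 = £1,060,000.0000 / 1.249924 = £848,051.56

£848051.56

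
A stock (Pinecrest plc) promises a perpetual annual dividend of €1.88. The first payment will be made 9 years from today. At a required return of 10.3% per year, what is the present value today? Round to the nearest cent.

€8.33

Value at end of year 8: C / r = €1.88 / 0.103 = €18.2524
Discount to today: PV = €18.2524 / (1 + 0.103)^8 = €18.2524 / 2.190807 = €8.33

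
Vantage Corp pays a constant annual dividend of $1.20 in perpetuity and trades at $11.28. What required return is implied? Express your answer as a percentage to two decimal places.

P = C/r ⇒ r = C/P = $1.20/$11.28 = 0.106383

10.64%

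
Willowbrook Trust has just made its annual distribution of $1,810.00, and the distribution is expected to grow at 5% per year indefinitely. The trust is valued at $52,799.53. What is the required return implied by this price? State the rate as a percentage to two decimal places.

8.60%

D₁ = $1,810.00 × 1.05 = $1,900.5000
P = D₁/(r − g) ⇒ r = D₁/P + g = $1,900.5000/$52,799.53 + 0.05 = 0.035995 + 0.05 = 0.085995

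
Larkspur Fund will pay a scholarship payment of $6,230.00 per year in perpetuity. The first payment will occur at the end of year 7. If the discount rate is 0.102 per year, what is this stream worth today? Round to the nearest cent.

Value at end of year 6: C / r = $6,230.00 / 0.102 = $61,078.4314
Discount to today: PV = $61,078.4314 / (1 + 0.102)^6 = $61,078.4314 / 1.790975 = $34,103.45

$34103.45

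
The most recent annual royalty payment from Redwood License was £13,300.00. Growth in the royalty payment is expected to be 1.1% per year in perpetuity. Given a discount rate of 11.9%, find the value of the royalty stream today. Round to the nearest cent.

D₁ = D₀ × (1 + g) = £13,300.00 × 1.011 = £13,446.3000
Growing perpetuity: P = D₁ / (r − g) = £13,446.3000 / (0.119 − 0.011) = £124,502.78

£124502.78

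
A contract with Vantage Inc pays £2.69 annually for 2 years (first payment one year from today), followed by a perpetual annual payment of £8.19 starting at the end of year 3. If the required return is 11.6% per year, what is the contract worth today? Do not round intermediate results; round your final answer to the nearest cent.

PV of 2-year annuity: £2.69 × [1 − (1+0.116)^−2] / 0.116 = 4.57025
Perpetuity value at year 2: £8.19 / 0.116 = 70.60345
PV of perpetuity: 70.60345 / (1+0.116)^2 = 56.68883
Total PV = 4.57025 + 56.68883 = 61.25908

£61.26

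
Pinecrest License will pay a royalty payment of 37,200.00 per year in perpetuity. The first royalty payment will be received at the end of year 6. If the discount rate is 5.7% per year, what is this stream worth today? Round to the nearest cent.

Value at end of year 5: C / r = 37,200.00 / 0.057 = 652,631.5789
Discount to today: PV = 652,631.5789 / (1 + 0.057)^5 = 652,631.5789 / 1.319395 = 494,644.46

494644.46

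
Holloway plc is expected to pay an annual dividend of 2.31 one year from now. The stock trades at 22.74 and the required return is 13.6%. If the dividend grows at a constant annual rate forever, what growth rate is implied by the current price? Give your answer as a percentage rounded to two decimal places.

3.44%

P = D₁/(r−g) ⇒ g = r − D₁/P = 0.136 − 2.31/22.74 = 0.034417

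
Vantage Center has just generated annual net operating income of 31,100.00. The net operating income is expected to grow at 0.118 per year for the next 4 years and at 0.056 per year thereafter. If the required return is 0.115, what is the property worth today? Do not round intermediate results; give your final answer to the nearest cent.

687891.25

D_1 = 34769.80000
D_2 = 38872.63640
D_3 = 43459.60750
D_4 = 48587.84118
Terminal value at year 4: TV = D_4×(1+g_2)/(r−g_2) = 51308.76029/0.059 = 869640.00484
P_0 = D_1/(1+r)^1 + D_2/(1+r)^2 + D_3/(1+r)^3 + D_4/(1+r)^4 + TV/(1+r)^4
    = 31183.67713 + 31267.57940 + 31351.70742 + 31436.06179 + 562652.22452 = 687891.25025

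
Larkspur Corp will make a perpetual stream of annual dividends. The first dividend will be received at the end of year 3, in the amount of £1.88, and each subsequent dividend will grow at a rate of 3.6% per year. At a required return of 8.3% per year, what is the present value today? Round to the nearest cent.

£34.10

Value at end of year 2: C₁ / (r − g) = £1.88 / (0.083 − 0.036) = £40.0000
Discount to today: PV = £40.0000 / (1 + 0.083)^2 = £40.0000 / 1.172889 = £34.10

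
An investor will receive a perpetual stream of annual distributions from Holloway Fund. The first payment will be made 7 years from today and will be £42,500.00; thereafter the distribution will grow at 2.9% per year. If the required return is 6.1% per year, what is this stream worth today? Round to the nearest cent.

£930993.50

Value at end of year 6: C₁ / (r − g) = £42,500.00 / (0.061 − 0.029) = £1,328,125.0000
Discount to today: PV = £1,328,125.0000 / (1 + 0.061)^6 = £1,328,125.0000 / 1.426567 = £930,993.50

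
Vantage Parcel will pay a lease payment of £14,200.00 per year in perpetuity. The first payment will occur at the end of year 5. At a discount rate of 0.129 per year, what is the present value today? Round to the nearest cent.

£67752.12

Value at end of year 4: C / r = £14,200.00 / 0.129 = £110,077.5194
Discount to today: PV = £110,077.5194 / (1 + 0.129)^4 = £110,077.5194 / 1.624710 = £67,752.12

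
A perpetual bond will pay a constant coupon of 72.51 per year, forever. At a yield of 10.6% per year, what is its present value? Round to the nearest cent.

684.06

Level perpetuity: PV = C / r = 72.51 / 0.106 = 684.06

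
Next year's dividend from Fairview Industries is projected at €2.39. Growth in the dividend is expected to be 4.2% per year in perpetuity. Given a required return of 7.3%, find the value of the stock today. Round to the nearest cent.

€77.10

Growing perpetuity: P = D₁ / (r − g) = €2.3900 / (0.073 − 0.042) = €77.10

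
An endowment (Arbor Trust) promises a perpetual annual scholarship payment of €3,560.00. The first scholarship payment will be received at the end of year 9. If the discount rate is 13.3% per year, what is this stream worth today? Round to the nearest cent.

Value at end of year 8: C / r = €3,560.00 / 0.133 = €26,766.9173
Discount to today: PV = €26,766.9173 / (1 + 0.133)^8 = €26,766.9173 / 2.715434 = €9,857.33

€9857.33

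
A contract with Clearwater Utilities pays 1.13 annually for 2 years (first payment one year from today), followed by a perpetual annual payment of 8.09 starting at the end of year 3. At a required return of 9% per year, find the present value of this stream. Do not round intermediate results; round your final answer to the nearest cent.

PV of 2-year annuity: 1.13 × [1 − (1+0.09)^−2] / 0.09 = 1.98780
Perpetuity value at year 2: 8.09 / 0.09 = 89.88889
PV of perpetuity: 89.88889 / (1+0.09)^2 = 75.65768
Total PV = 1.98780 + 75.65768 = 77.64548

77.65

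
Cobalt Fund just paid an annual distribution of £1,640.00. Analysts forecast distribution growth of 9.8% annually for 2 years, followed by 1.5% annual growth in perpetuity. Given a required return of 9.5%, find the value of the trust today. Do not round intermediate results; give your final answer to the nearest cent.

D_1 = 1800.72000
D_2 = 1977.19056
Terminal value at year 2: TV = D_2×(1+g_2)/(r−g_2) = 2006.84842/0.08 = 25085.60523
P_0 = D_1/(1+r)^1 + D_2/(1+r)^2 + TV/(1+r)^2
    = 1644.49315 + 1648.99861 + 20921.66988 = 24215.16164

£24215.16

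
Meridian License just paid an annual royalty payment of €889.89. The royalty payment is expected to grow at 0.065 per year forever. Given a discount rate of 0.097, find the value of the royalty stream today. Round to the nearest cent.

€29616.65

D₁ = D₀ × (1 + g) = €889.89 × 1.065 = €947.7329
Growing perpetuity: P = D₁ / (r − g) = €947.7329 / (0.097 − 0.065) = €29,616.65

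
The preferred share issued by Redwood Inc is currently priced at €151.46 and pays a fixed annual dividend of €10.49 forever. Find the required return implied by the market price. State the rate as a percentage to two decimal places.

6.93%

P = C/r ⇒ r = C/P = €10.49/€151.46 = 0.069259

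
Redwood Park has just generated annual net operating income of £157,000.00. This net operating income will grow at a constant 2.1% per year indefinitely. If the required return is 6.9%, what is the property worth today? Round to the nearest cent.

£3339520.83

D₁ = D₀ × (1 + g) = £157,000.00 × 1.021 = £160,297.0000
Growing perpetuity: P = D₁ / (r − g) = £160,297.0000 / (0.069 − 0.021) = £3,339,520.83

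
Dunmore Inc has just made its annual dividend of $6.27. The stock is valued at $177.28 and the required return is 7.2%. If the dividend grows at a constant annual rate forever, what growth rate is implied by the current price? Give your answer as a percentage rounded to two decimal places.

3.54%

P = D₀(1+g)/(r−g) ⇒ P(r−g) = D₀(1+g) ⇒ g(P+D₀) = P·r − D₀
g = (P·r − D₀)/(P + D₀) = ($177.28×0.072 − $6.27) / ($177.28 + $6.27) = 0.035381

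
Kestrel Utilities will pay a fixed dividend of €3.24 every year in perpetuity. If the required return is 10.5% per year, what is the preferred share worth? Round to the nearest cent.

€30.86

Level perpetuity: PV = C / r = €3.24 / 0.105 = €30.86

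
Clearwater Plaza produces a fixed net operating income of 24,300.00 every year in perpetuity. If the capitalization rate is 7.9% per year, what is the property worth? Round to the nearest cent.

Level perpetuity: PV = C / r = 24,300.00 / 0.079 = 307,594.94

307594.94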